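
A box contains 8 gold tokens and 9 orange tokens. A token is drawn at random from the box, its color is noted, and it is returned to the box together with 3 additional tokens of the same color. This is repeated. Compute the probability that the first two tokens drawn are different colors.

Either orange then gold, or gold then orange; after the first draw the total is 20.
P = (9/17)·(8/20) + (8/17)·(9/20) = 36/85 ≈ 0.4235.

36/85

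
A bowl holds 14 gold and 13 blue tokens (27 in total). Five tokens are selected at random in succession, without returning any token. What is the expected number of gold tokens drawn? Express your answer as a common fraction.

70/27

By linearity of expectation, E[X] = Σ P(draw i is gold); by symmetry each draw (even without replacement) has P(gold) = 14/27.
E[X] = 5 · 14/27 = 70/27 ≈ 2.5926.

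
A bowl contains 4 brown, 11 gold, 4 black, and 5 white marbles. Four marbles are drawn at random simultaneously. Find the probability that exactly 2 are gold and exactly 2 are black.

5/161

Unordered draws without replacement: count favorable combinations over C(24,4).
Favorable = C(4,0) · C(11,2) · C(4,2) · C(5,0) = 330; total = C(24,4) = 10626.
P = 330/10626 = 5/161 ≈ 0.0311.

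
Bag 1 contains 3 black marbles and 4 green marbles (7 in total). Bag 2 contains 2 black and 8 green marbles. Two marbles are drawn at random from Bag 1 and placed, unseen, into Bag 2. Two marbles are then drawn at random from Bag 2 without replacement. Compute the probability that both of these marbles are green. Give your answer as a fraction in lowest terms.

131/231

Condition on how many of the transferred marbles are green (from Bag 1: 4 green of 7; then Bag 2 has 12 total).
  0 green: C(4,0)C(3,2)/C(7,2) = 1/7; then P = C(8,2)/C(12,2) = 14/33
  1 green: C(4,1)C(3,1)/C(7,2) = 4/7; then P = C(9,2)/C(12,2) = 6/11
  2 green: C(4,2)C(3,0)/C(7,2) = 2/7; then P = C(10,2)/C(12,2) = 15/22
P(both green) = 131/231 ≈ 0.5671.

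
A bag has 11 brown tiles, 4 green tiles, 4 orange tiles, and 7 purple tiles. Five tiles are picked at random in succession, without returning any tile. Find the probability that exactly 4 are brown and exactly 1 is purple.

Unordered draws without replacement: count favorable combinations over C(26,5).
Favorable = C(11,4) · C(4,0) · C(4,0) · C(7,1) = 2310; total = C(26,5) = 65780.
P = 2310/65780 = 21/598 ≈ 0.0351.

21/598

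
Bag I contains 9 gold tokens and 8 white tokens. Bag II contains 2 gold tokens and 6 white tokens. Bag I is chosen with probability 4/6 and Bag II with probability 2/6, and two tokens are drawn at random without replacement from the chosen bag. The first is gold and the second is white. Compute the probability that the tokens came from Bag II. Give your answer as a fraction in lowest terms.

17/59

P(E | Bag I) = 9/34; P(E | Bag II) = 3/14.
P(E) = 2/3·9/34 + 1/3·3/14 = 59/238.
By Bayes' rule, P(Bag II | E) = 1/14 / 59/238 = 17/59 ≈ 0.2881.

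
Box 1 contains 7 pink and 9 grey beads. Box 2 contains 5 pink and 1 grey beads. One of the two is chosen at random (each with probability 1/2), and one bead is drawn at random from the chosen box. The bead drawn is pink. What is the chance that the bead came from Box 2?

P(pink | Box 1) = 7/16; P(pink | Box 2) = 5/6.
P(pink) = 1/2·7/16 + 1/2·5/6 = 61/96.
By Bayes' rule, P(Box 2 | pink) = 5/12 / 61/96 = 40/61 ≈ 0.6557.

40/61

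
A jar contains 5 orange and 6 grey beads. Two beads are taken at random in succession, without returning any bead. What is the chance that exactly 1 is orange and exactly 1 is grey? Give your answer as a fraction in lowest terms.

Unordered draws without replacement: count favorable combinations over C(11,2).
Favorable = C(5,1) · C(6,1) = 30; total = C(11,2) = 55.
P = 30/55 = 6/11 ≈ 0.5455.

6/11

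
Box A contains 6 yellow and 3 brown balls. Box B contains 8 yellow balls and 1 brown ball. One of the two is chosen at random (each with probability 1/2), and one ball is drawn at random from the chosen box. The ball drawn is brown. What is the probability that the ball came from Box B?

P(brown | Box A) = 1/3; P(brown | Box B) = 1/9.
P(brown) = 1/2·1/3 + 1/2·1/9 = 2/9.
By Bayes' rule, P(Box B | brown) = 1/18 / 2/9 = 1/4 ≈ 0.2500.

1/4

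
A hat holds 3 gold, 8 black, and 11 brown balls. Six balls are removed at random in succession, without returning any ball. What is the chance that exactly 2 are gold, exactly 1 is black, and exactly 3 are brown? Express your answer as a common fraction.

120/2261

Unordered draws without replacement: count favorable combinations over C(22,6).
Favorable = C(3,2) · C(8,1) · C(11,3) = 3960; total = C(22,6) = 74613.
P = 3960/74613 = 120/2261 ≈ 0.0531.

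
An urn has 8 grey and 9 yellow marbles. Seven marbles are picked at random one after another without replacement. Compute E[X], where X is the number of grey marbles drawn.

By linearity of expectation, E[X] = Σ P(draw i is grey); by symmetry each draw (even without replacement) has P(grey) = 8/17.
E[X] = 7 · 8/17 = 56/17 ≈ 3.2941.

56/17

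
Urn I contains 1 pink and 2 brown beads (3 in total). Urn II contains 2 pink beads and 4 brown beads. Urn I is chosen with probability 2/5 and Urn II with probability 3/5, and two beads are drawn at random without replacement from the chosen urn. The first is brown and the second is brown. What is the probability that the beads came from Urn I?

P(E | Urn I) = 1/3; P(E | Urn II) = 2/5.
P(E) = 2/5·1/3 + 3/5·2/5 = 28/75.
By Bayes' rule, P(Urn I | E) = 2/15 / 28/75 = 5/14 ≈ 0.3571.

5/14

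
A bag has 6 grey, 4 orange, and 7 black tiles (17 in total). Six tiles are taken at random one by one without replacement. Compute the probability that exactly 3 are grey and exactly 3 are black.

Unordered draws without replacement: count favorable combinations over C(17,6).
Favorable = C(6,3) · C(4,0) · C(7,3) = 700; total = C(17,6) = 12376.
P = 700/12376 = 25/442 ≈ 0.0566.

25/442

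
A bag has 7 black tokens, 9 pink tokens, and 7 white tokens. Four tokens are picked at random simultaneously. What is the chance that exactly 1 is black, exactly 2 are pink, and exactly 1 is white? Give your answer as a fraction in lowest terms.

252/1265

Unordered draws without replacement: count favorable combinations over C(23,4).
Favorable = C(7,1) · C(9,2) · C(7,1) = 1764; total = C(23,4) = 8855.
P = 1764/8855 = 252/1265 ≈ 0.1992.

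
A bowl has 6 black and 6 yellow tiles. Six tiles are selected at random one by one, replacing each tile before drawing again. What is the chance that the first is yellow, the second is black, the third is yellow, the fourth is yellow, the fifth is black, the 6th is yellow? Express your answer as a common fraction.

Multiply the conditional probability of each draw in order, with replacement (the composition resets each draw).
P = (6/12) · (6/12) · (6/12) · (6/12) · (6/12) · (6/12) = 1/64 ≈ 0.0156.

1/64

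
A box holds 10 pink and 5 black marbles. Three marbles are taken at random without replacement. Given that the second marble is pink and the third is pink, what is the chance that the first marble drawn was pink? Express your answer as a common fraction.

8/13

P(first=pink and the second marble is pink and the third is pink) = (10/15)·(9/14)·(8/13) = 24/91.
P(E) = Σ over first color = 24/91 + 15/91 = 3/7.
By Bayes, P(first=pink | E) = 24/91 / 3/7 = 8/13 ≈ 0.6154.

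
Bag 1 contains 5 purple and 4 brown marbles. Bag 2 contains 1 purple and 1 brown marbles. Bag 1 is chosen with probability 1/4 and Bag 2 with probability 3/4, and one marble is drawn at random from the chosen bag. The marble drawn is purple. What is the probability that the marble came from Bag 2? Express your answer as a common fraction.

P(purple | Bag 1) = 5/9; P(purple | Bag 2) = 1/2.
P(purple) = 1/4·5/9 + 3/4·1/2 = 37/72.
By Bayes' rule, P(Bag 2 | purple) = 3/8 / 37/72 = 27/37 ≈ 0.7297.

27/37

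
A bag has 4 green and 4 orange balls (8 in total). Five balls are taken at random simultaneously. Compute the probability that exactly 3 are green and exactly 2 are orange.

3/7

Unordered draws without replacement: count favorable combinations over C(8,5).
Favorable = C(4,3) · C(4,2) = 24; total = C(8,5) = 56.
P = 24/56 = 3/7 ≈ 0.4286.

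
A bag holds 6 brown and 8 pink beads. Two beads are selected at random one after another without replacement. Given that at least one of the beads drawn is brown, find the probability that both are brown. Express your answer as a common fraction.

5/21

P(both brown) = C(6,2)/C(14,2) = 15/91; P(at least one brown) = 1 − C(8,2)/C(14,2) = 9/13.
Since 'both brown' ⊆ 'at least one brown', P(both | at least one) = 15/91 / 9/13 = 5/21 ≈ 0.2381.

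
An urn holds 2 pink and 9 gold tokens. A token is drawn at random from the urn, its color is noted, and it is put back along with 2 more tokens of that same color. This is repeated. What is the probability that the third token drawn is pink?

Sum over the four possibilities for the first two draws (pink/not-pink each), tracking how the pink count and total change by +2 per draw.
P(third is pink) = 2/11 ≈ 0.1818. (In a Pólya urn every draw has the same marginal probability 2/11.)

2/11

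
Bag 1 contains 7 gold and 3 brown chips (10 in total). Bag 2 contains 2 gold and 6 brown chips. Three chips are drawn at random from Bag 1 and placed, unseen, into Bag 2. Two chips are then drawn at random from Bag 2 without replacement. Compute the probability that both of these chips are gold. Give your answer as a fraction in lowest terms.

3/25

Condition on how many of the transferred chips are gold (from Bag 1: 7 gold of 10; then Bag 2 has 11 total).
  0 gold: C(7,0)C(3,3)/C(10,3) = 1/120; then P = C(2,2)/C(11,2) = 1/55
  1 gold: C(7,1)C(3,2)/C(10,3) = 7/40; then P = C(3,2)/C(11,2) = 3/55
  2 gold: C(7,2)C(3,1)/C(10,3) = 21/40; then P = C(4,2)/C(11,2) = 6/55
  3 gold: C(7,3)C(3,0)/C(10,3) = 7/24; then P = C(5,2)/C(11,2) = 2/11
P(both gold) = 3/25 ≈ 0.1200.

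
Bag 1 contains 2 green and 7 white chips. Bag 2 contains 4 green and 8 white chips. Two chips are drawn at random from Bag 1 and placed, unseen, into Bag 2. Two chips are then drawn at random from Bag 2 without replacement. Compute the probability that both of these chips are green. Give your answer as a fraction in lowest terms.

Condition on how many of the transferred chips are green (from Bag 1: 2 green of 9; then Bag 2 has 14 total).
  0 green: C(2,0)C(7,2)/C(9,2) = 7/12; then P = C(4,2)/C(14,2) = 6/91
  1 green: C(2,1)C(7,1)/C(9,2) = 7/18; then P = C(5,2)/C(14,2) = 10/91
  2 green: C(2,2)C(7,0)/C(9,2) = 1/36; then P = C(6,2)/C(14,2) = 15/91
P(both green) = 281/3276 ≈ 0.0858.

281/3276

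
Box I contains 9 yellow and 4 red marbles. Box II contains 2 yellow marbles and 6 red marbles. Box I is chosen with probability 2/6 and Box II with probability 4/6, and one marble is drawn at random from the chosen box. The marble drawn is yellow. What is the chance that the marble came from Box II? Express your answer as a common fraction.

P(yellow | Box I) = 9/13; P(yellow | Box II) = 1/4.
P(yellow) = 1/3·9/13 + 2/3·1/4 = 31/78.
By Bayes' rule, P(Box II | yellow) = 1/6 / 31/78 = 13/31 ≈ 0.4194.

13/31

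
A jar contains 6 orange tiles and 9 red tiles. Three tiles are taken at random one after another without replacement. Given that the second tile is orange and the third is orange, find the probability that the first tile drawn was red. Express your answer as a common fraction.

9/13

P(first=red and the second tile is orange and the third is orange) = (9/15)·(6/14)·(5/13) = 9/91.
P(E) = Σ over first color = 4/91 + 9/91 = 1/7.
By Bayes, P(first=red | E) = 9/91 / 1/7 = 9/13 ≈ 0.6923.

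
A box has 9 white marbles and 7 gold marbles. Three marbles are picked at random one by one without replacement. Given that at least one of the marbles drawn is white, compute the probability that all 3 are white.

P(all 3 white) = C(9,3)/C(16,3) = 3/20; P(at least one white) = 1 − C(7,3)/C(16,3) = 15/16.
Since 'all 3 white' ⊆ 'at least one white', P(all 3 | at least one) = 3/20 / 15/16 = 4/25 ≈ 0.1600.

4/25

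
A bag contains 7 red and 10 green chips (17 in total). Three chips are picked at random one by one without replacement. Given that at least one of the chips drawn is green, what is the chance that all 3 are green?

P(all 3 green) = C(10,3)/C(17,3) = 3/17; P(at least one green) = 1 − C(7,3)/C(17,3) = 129/136.
Since 'all 3 green' ⊆ 'at least one green', P(all 3 | at least one) = 3/17 / 129/136 = 8/43 ≈ 0.1860.

8/43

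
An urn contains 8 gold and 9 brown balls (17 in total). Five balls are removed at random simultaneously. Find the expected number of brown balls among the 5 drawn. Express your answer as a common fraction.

By linearity of expectation, E[X] = Σ P(draw i is brown); by symmetry each draw (even without replacement) has P(brown) = 9/17.
E[X] = 5 · 9/17 = 45/17 ≈ 2.6471.

45/17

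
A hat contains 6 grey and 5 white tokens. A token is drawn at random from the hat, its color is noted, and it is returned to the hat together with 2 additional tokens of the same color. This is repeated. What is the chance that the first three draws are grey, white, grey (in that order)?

16/143

Track the composition after each reinforcement of +2.
P = (6/11) · (5/13) · (8/15) = 16/143 ≈ 0.1119.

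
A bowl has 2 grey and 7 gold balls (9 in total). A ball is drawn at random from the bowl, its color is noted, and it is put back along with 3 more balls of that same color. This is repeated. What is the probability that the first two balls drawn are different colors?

7/27

Either grey then gold, or gold then grey; after the first draw the total is 12.
P = (2/9)·(7/12) + (7/9)·(2/12) = 7/27 ≈ 0.2593.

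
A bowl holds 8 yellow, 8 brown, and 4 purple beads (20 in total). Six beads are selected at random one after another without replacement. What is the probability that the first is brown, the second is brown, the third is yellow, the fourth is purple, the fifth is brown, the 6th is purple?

Multiply the conditional probability of each draw in order, without replacement, so each draw removes one from its color and from the total.
P = (8/20) · (7/19) · (8/18) · (4/17) · (6/16) · (3/15) = 28/24225 ≈ 0.0012.

28/24225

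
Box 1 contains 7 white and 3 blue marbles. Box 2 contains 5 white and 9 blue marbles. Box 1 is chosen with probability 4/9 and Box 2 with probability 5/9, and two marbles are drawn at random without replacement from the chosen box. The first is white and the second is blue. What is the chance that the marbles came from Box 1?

P(E | Box 1) = 7/30; P(E | Box 2) = 45/182.
P(E) = 4/9·7/30 + 5/9·45/182 = 5923/24570.
By Bayes' rule, P(Box 1 | E) = 14/135 / 5923/24570 = 2548/5923 ≈ 0.4302.

2548/5923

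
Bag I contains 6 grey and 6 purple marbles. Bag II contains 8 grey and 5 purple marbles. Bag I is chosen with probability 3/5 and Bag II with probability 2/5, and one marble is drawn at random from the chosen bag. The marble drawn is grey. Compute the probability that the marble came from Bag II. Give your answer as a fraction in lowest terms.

32/71

P(grey | Bag I) = 1/2; P(grey | Bag II) = 8/13.
P(grey) = 3/5·1/2 + 2/5·8/13 = 71/130.
By Bayes' rule, P(Bag II | grey) = 16/65 / 71/130 = 32/71 ≈ 0.4507.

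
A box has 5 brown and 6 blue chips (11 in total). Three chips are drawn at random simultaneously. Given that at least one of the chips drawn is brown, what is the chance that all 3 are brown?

P(all 3 brown) = C(5,3)/C(11,3) = 2/33; P(at least one brown) = 1 − C(6,3)/C(11,3) = 29/33.
Since 'all 3 brown' ⊆ 'at least one brown', P(all 3 | at least one) = 2/33 / 29/33 = 2/29 ≈ 0.0690.

2/29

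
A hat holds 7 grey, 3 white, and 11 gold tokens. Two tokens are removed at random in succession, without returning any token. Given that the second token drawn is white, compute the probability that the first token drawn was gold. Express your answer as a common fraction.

P(first=gold and the second token drawn is white) = (11/21)·(3/20) = 11/140.
P(the second token drawn is white) = Σ over first color = 1/20 + 1/70 + 11/140 = 1/7.
By Bayes, P(first=gold | the second token drawn is white) = 11/140 / 1/7 = 11/20 ≈ 0.5500.

11/20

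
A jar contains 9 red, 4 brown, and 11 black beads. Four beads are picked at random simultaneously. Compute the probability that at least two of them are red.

123/253

Sum the hypergeometric tail for j = 2,…,4 red beads.
Favorable = C(9,2)·C(15,2) + C(9,3)·C(15,1) + C(9,4)·C(15,0) = 5166; total = C(24,4) = 10626.
P = 5166/10626 = 123/253 ≈ 0.4862.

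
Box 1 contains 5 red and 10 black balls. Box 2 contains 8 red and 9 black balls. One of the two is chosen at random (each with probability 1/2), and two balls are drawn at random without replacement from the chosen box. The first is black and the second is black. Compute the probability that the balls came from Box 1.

P(E | Box 1) = 3/7; P(E | Box 2) = 9/34.
P(E) = 1/2·3/7 + 1/2·9/34 = 165/476.
By Bayes' rule, P(Box 1 | E) = 3/14 / 165/476 = 34/55 ≈ 0.6182.

34/55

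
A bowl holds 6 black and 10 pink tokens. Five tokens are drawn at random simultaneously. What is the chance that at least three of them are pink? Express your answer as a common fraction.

69/91

Sum the hypergeometric tail for j = 3,…,5 pink tokens.
Favorable = C(10,3)·C(6,2) + C(10,4)·C(6,1) + C(10,5)·C(6,0) = 3312; total = C(16,5) = 4368.
P = 3312/4368 = 69/91 ≈ 0.7582.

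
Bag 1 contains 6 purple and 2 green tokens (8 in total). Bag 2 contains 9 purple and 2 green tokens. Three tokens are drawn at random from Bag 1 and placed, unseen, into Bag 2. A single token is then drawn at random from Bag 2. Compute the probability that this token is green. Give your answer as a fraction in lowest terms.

11/56

Condition on how many of the transferred tokens are green (from Bag 1: 2 green of 8; then Bag 2 has 14 total).
  0 green: C(2,0)C(6,3)/C(8,3) = 5/14; then P = 2/14
  1 green: C(2,1)C(6,2)/C(8,3) = 15/28; then P = 3/14
  2 green: C(2,2)C(6,1)/C(8,3) = 3/28; then P = 4/14
P(green from Bag 2) = 11/56 ≈ 0.1964.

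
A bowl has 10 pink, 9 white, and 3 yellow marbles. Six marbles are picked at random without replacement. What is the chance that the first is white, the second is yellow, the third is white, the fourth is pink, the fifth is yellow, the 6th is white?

2/3553

Multiply the conditional probability of each draw in order, without replacement, so each draw removes one from its color and from the total.
P = (9/22) · (3/21) · (8/20) · (10/19) · (2/18) · (7/17) = 2/3553 ≈ 0.0006.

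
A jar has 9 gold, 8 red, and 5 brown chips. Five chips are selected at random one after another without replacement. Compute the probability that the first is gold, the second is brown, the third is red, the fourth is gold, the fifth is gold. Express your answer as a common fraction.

4/627

Multiply the conditional probability of each draw in order, without replacement, so each draw removes one from its color and from the total.
P = (9/22) · (5/21) · (8/20) · (8/19) · (7/18) = 4/627 ≈ 0.0064.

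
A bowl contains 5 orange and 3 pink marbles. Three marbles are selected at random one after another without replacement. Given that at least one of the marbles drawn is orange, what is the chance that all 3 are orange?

P(all 3 orange) = C(5,3)/C(8,3) = 5/28; P(at least one orange) = 1 − C(3,3)/C(8,3) = 55/56.
Since 'all 3 orange' ⊆ 'at least one orange', P(all 3 | at least one) = 5/28 / 55/56 = 2/11 ≈ 0.1818.

2/11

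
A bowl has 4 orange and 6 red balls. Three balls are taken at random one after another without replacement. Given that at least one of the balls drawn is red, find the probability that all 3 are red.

5/29

P(all 3 red) = C(6,3)/C(10,3) = 1/6; P(at least one red) = 1 − C(4,3)/C(10,3) = 29/30.
Since 'all 3 red' ⊆ 'at least one red', P(all 3 | at least one) = 1/6 / 29/30 = 5/29 ≈ 0.1724.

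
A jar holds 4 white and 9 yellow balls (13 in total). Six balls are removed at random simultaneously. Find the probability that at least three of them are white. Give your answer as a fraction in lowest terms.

Sum the hypergeometric tail for j = 3,…,4 white balls.
Favorable = C(4,3)·C(9,3) + C(4,4)·C(9,2) = 372; total = C(13,6) = 1716.
P = 372/1716 = 31/143 ≈ 0.2168.

31/143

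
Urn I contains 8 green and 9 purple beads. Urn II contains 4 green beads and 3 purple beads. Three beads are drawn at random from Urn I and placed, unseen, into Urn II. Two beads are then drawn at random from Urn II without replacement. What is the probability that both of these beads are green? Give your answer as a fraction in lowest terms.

Condition on how many of the transferred beads are green (from Urn I: 8 green of 17; then Urn II has 10 total).
  0 green: C(8,0)C(9,3)/C(17,3) = 21/170; then P = C(4,2)/C(10,2) = 2/15
  1 green: C(8,1)C(9,2)/C(17,3) = 36/85; then P = C(5,2)/C(10,2) = 2/9
  2 green: C(8,2)C(9,1)/C(17,3) = 63/170; then P = C(6,2)/C(10,2) = 1/3
  3 green: C(8,3)C(9,0)/C(17,3) = 7/85; then P = C(7,2)/C(10,2) = 7/15
P(both green) = 139/510 ≈ 0.2725.

139/510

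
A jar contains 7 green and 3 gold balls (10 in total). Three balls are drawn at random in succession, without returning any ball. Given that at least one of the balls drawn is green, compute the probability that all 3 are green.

P(all 3 green) = C(7,3)/C(10,3) = 7/24; P(at least one green) = 1 − C(3,3)/C(10,3) = 119/120.
Since 'all 3 green' ⊆ 'at least one green', P(all 3 | at least one) = 7/24 / 119/120 = 5/17 ≈ 0.2941.

5/17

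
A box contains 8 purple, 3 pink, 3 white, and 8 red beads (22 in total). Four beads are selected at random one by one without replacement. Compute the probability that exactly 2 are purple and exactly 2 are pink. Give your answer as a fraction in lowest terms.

12/1045

Unordered draws without replacement: count favorable combinations over C(22,4).
Favorable = C(8,2) · C(3,2) · C(3,0) · C(8,0) = 84; total = C(22,4) = 7315.
P = 84/7315 = 12/1045 ≈ 0.0115.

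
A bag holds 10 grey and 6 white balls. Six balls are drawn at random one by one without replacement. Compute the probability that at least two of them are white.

449/572

Sum the hypergeometric tail for j = 2,…,6 white balls.
Favorable = C(6,2)·C(10,4) + C(6,3)·C(10,3) + C(6,4)·C(10,2) + C(6,5)·C(10,1) + C(6,6)·C(10,0) = 6286; total = C(16,6) = 8008.
P = 6286/8008 = 449/572 ≈ 0.7850.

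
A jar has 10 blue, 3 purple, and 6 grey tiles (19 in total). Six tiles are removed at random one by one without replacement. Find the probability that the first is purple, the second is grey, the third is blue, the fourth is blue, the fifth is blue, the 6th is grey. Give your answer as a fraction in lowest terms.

15/4522

Multiply the conditional probability of each draw in order, without replacement, so each draw removes one from its color and from the total.
P = (3/19) · (6/18) · (10/17) · (9/16) · (8/15) · (5/14) = 15/4522 ≈ 0.0033.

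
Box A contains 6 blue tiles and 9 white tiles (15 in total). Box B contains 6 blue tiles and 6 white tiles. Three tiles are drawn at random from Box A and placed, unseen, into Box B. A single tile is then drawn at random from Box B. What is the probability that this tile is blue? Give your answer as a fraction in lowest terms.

Condition on how many of the transferred tiles are blue (from Box A: 6 blue of 15; then Box B has 15 total).
  0 blue: C(6,0)C(9,3)/C(15,3) = 12/65; then P = 6/15
  1 blue: C(6,1)C(9,2)/C(15,3) = 216/455; then P = 7/15
  2 blue: C(6,2)C(9,1)/C(15,3) = 27/91; then P = 8/15
  3 blue: C(6,3)C(9,0)/C(15,3) = 4/91; then P = 9/15
P(blue from Box B) = 12/25 ≈ 0.4800.

12/25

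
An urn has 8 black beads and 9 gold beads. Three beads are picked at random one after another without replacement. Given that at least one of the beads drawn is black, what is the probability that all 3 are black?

P(all 3 black) = C(8,3)/C(17,3) = 7/85; P(at least one black) = 1 − C(9,3)/C(17,3) = 149/170.
Since 'all 3 black' ⊆ 'at least one black', P(all 3 | at least one) = 7/85 / 149/170 = 14/149 ≈ 0.0940.

14/149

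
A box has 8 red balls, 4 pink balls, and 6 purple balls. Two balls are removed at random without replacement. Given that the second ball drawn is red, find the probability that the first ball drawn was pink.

P(first=pink and the second ball drawn is red) = (4/18)·(8/17) = 16/153.
P(the second ball drawn is red) = Σ over first color = 28/153 + 16/153 + 8/51 = 4/9.
By Bayes, P(first=pink | the second ball drawn is red) = 16/153 / 4/9 = 4/17 ≈ 0.2353.

4/17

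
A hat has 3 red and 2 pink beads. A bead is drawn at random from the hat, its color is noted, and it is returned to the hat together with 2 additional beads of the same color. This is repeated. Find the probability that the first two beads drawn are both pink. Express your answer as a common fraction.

8/35

After a pink draw the hat holds 4 pink out of 7.
P = (2/5)·(4/7) = 8/35 ≈ 0.2286.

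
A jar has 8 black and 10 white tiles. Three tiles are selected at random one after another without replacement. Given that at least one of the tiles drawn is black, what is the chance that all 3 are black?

7/87

P(all 3 black) = C(8,3)/C(18,3) = 7/102; P(at least one black) = 1 − C(10,3)/C(18,3) = 29/34.
Since 'all 3 black' ⊆ 'at least one black', P(all 3 | at least one) = 7/102 / 29/34 = 7/87 ≈ 0.0805.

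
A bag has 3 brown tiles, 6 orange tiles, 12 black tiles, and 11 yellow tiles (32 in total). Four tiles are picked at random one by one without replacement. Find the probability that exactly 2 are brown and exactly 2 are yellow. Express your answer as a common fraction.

33/7192

Unordered draws without replacement: count favorable combinations over C(32,4).
Favorable = C(3,2) · C(6,0) · C(12,0) · C(11,2) = 165; total = C(32,4) = 35960.
P = 165/35960 = 33/7192 ≈ 0.0046.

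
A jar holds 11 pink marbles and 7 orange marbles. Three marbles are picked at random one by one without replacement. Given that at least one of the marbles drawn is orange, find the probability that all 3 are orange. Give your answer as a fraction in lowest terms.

5/93

P(all 3 orange) = C(7,3)/C(18,3) = 35/816; P(at least one orange) = 1 − C(11,3)/C(18,3) = 217/272.
Since 'all 3 orange' ⊆ 'at least one orange', P(all 3 | at least one) = 35/816 / 217/272 = 5/93 ≈ 0.0538.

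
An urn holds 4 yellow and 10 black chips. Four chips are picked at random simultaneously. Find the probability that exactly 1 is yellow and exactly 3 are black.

Unordered draws without replacement: count favorable combinations over C(14,4).
Favorable = C(4,1) · C(10,3) = 480; total = C(14,4) = 1001.
P = 480/1001 = 480/1001 ≈ 0.4795.

480/1001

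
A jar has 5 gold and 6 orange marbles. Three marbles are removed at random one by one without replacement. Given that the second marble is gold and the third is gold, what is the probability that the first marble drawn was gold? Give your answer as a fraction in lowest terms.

P(first=gold and the second marble is gold and the third is gold) = (5/11)·(4/10)·(3/9) = 2/33.
P(E) = Σ over first color = 2/33 + 4/33 = 2/11.
By Bayes, P(first=gold | E) = 2/33 / 2/11 = 1/3 ≈ 0.3333.

1/3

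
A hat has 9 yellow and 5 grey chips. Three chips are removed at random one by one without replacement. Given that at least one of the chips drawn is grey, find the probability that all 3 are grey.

1/28

P(all 3 grey) = C(5,3)/C(14,3) = 5/182; P(at least one grey) = 1 − C(9,3)/C(14,3) = 10/13.
Since 'all 3 grey' ⊆ 'at least one grey', P(all 3 | at least one) = 5/182 / 10/13 = 1/28 ≈ 0.0357.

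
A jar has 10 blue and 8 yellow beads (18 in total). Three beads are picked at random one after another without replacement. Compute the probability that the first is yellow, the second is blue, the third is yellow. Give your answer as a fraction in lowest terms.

Multiply the conditional probability of each draw in order, without replacement, so each draw removes one from its color and from the total.
P = (8/18) · (10/17) · (7/16) = 35/306 ≈ 0.1144.

35/306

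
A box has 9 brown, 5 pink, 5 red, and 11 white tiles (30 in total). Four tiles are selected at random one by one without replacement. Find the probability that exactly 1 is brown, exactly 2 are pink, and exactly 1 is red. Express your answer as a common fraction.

10/609

Unordered draws without replacement: count favorable combinations over C(30,4).
Favorable = C(9,1) · C(5,2) · C(5,1) · C(11,0) = 450; total = C(30,4) = 27405.
P = 450/27405 = 10/609 ≈ 0.0164.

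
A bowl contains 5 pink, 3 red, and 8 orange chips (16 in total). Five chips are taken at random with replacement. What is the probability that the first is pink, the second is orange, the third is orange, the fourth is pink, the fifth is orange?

25/2048

Multiply the conditional probability of each draw in order, with replacement (the composition resets each draw).
P = (5/16) · (8/16) · (8/16) · (5/16) · (8/16) = 25/2048 ≈ 0.0122.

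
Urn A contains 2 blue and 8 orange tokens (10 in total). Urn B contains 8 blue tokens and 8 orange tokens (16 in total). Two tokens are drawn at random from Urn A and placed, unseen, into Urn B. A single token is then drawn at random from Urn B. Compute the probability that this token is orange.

8/15

Condition on how many of the transferred tokens are orange (from Urn A: 8 orange of 10; then Urn B has 18 total).
  0 orange: C(8,0)C(2,2)/C(10,2) = 1/45; then P = 8/18
  1 orange: C(8,1)C(2,1)/C(10,2) = 16/45; then P = 9/18
  2 orange: C(8,2)C(2,0)/C(10,2) = 28/45; then P = 10/18
P(orange from Urn B) = 8/15 ≈ 0.5333.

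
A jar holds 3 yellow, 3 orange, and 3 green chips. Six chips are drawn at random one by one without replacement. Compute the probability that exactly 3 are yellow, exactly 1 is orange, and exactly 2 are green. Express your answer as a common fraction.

3/28

Unordered draws without replacement: count favorable combinations over C(9,6).
Favorable = C(3,3) · C(3,1) · C(3,2) = 9; total = C(9,6) = 84.
P = 9/84 = 3/28 ≈ 0.1071.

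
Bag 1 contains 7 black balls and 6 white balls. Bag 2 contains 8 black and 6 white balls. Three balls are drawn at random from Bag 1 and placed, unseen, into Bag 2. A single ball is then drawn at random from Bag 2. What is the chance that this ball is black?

Condition on how many of the transferred balls are black (from Bag 1: 7 black of 13; then Bag 2 has 17 total).
  0 black: C(7,0)C(6,3)/C(13,3) = 10/143; then P = 8/17
  1 black: C(7,1)C(6,2)/C(13,3) = 105/286; then P = 9/17
  2 black: C(7,2)C(6,1)/C(13,3) = 63/143; then P = 10/17
  3 black: C(7,3)C(6,0)/C(13,3) = 35/286; then P = 11/17
P(black from Bag 2) = 125/221 ≈ 0.5656.

125/221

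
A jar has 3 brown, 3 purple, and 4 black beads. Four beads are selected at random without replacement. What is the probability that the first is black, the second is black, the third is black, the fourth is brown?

1/70

Multiply the conditional probability of each draw in order, without replacement, so each draw removes one from its color and from the total.
P = (4/10) · (3/9) · (2/8) · (3/7) = 1/70 ≈ 0.0143.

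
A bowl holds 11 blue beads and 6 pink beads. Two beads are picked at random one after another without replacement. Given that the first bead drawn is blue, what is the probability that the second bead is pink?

After removing 1 blue, the bowl has 6 pink out of 16 remaining.
P(second is pink | given) = 6/16 = 3/8 ≈ 0.3750.

3/8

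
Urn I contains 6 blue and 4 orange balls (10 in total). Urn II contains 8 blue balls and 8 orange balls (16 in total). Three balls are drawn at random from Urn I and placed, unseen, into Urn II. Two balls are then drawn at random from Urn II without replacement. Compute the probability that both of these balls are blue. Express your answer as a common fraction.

217/855

Condition on how many of the transferred balls are blue (from Urn I: 6 blue of 10; then Urn II has 19 total).
  0 blue: C(6,0)C(4,3)/C(10,3) = 1/30; then P = C(8,2)/C(19,2) = 28/171
  1 blue: C(6,1)C(4,2)/C(10,3) = 3/10; then P = C(9,2)/C(19,2) = 4/19
  2 blue: C(6,2)C(4,1)/C(10,3) = 1/2; then P = C(10,2)/C(19,2) = 5/19
  3 blue: C(6,3)C(4,0)/C(10,3) = 1/6; then P = C(11,2)/C(19,2) = 55/171
P(both blue) = 217/855 ≈ 0.2538.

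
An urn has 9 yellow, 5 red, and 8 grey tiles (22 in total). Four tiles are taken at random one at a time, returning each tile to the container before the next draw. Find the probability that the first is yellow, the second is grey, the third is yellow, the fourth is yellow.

Multiply the conditional probability of each draw in order, with replacement (the composition resets each draw).
P = (9/22) · (8/22) · (9/22) · (9/22) = 729/29282 ≈ 0.0249.

729/29282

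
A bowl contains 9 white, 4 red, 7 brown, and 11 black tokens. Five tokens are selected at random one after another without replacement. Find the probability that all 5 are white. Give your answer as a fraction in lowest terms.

Unordered draws without replacement: count favorable combinations over C(31,5).
Favorable = C(9,5) · C(4,0) · C(7,0) · C(11,0) = 126; total = C(31,5) = 169911.
P = 126/169911 = 2/2697 ≈ 0.0007.

2/2697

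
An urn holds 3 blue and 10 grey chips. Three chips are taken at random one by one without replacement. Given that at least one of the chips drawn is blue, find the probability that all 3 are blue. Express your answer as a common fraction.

1/166

P(all 3 blue) = C(3,3)/C(13,3) = 1/286; P(at least one blue) = 1 − C(10,3)/C(13,3) = 83/143.
Since 'all 3 blue' ⊆ 'at least one blue', P(all 3 | at least one) = 1/286 / 83/143 = 1/166 ≈ 0.0060.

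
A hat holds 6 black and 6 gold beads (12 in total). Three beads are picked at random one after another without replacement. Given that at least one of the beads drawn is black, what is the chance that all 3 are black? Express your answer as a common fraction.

1/10

P(all 3 black) = C(6,3)/C(12,3) = 1/11; P(at least one black) = 1 − C(6,3)/C(12,3) = 10/11.
Since 'all 3 black' ⊆ 'at least one black', P(all 3 | at least one) = 1/11 / 10/11 = 1/10 ≈ 0.1000.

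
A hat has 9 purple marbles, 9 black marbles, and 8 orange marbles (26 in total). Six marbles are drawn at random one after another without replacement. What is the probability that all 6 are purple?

6/16445

Unordered draws without replacement: count favorable combinations over C(26,6).
Favorable = C(9,6) · C(9,0) · C(8,0) = 84; total = C(26,6) = 230230.
P = 84/230230 = 6/16445 ≈ 0.0004.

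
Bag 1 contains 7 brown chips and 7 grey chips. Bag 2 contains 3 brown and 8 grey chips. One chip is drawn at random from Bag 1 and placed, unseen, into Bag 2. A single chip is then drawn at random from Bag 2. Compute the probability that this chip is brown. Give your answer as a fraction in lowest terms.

Condition on how many of the transferred chips are brown (from Bag 1: 7 brown of 14; then Bag 2 has 12 total).
  0 brown: C(7,0)C(7,1)/C(14,1) = 1/2; then P = 3/12
  1 brown: C(7,1)C(7,0)/C(14,1) = 1/2; then P = 4/12
P(brown from Bag 2) = 7/24 ≈ 0.2917.

7/24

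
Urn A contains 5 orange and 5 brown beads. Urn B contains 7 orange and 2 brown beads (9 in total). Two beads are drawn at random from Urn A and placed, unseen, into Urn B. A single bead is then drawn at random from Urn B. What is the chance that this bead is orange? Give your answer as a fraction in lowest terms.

8/11

Condition on how many of the transferred beads are orange (from Urn A: 5 orange of 10; then Urn B has 11 total).
  0 orange: C(5,0)C(5,2)/C(10,2) = 2/9; then P = 7/11
  1 orange: C(5,1)C(5,1)/C(10,2) = 5/9; then P = 8/11
  2 orange: C(5,2)C(5,0)/C(10,2) = 2/9; then P = 9/11
P(orange from Urn B) = 8/11 ≈ 0.7273.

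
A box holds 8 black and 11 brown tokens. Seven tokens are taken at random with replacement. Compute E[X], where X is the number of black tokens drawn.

56/19

By linearity of expectation, E[X] = Σ P(draw i is black); each independent draw has P(black) = 8/19.
E[X] = 7 · 8/19 = 56/19 ≈ 2.9474.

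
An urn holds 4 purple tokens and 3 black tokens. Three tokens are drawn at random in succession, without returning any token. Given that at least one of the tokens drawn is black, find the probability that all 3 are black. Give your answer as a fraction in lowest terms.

P(all 3 black) = C(3,3)/C(7,3) = 1/35; P(at least one black) = 1 − C(4,3)/C(7,3) = 31/35.
Since 'all 3 black' ⊆ 'at least one black', P(all 3 | at least one) = 1/35 / 31/35 = 1/31 ≈ 0.0323.

1/31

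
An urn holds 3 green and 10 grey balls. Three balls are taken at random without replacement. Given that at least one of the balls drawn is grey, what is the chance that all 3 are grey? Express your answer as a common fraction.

8/19

P(all 3 grey) = C(10,3)/C(13,3) = 60/143; P(at least one grey) = 1 − C(3,3)/C(13,3) = 285/286.
Since 'all 3 grey' ⊆ 'at least one grey', P(all 3 | at least one) = 60/143 / 285/286 = 8/19 ≈ 0.4211.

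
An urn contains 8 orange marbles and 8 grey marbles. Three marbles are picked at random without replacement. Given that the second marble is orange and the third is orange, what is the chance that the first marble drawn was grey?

P(first=grey and the second marble is orange and the third is orange) = (8/16)·(8/15)·(7/14) = 2/15.
P(E) = Σ over first color = 1/10 + 2/15 = 7/30.
By Bayes, P(first=grey | E) = 2/15 / 7/30 = 4/7 ≈ 0.5714.

4/7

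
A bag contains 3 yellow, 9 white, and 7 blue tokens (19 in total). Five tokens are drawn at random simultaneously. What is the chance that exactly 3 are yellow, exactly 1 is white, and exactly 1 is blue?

Unordered draws without replacement: count favorable combinations over C(19,5).
Favorable = C(3,3) · C(9,1) · C(7,1) = 63; total = C(19,5) = 11628.
P = 63/11628 = 7/1292 ≈ 0.0054.

7/1292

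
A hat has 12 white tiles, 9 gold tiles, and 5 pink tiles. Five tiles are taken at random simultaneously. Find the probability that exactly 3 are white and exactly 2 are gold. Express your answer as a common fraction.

36/299

Unordered draws without replacement: count favorable combinations over C(26,5).
Favorable = C(12,3) · C(9,2) · C(5,0) = 7920; total = C(26,5) = 65780.
P = 7920/65780 = 36/299 ≈ 0.1204.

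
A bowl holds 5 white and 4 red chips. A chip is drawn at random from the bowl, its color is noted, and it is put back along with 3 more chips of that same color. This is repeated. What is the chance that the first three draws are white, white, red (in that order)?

8/81

Track the composition after each reinforcement of +3.
P = (5/9) · (8/12) · (4/15) = 8/81 ≈ 0.0988.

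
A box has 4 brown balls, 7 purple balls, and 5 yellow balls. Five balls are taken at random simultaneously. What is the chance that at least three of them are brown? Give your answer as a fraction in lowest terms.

Sum the hypergeometric tail for j = 3,…,4 brown balls.
Favorable = C(4,3)·C(12,2) + C(4,4)·C(12,1) = 276; total = C(16,5) = 4368.
P = 276/4368 = 23/364 ≈ 0.0632.

23/364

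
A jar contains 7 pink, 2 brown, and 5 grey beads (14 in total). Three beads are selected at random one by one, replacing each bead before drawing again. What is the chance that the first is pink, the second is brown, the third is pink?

Multiply the conditional probability of each draw in order, with replacement (the composition resets each draw).
P = (7/14) · (2/14) · (7/14) = 1/28 ≈ 0.0357.

1/28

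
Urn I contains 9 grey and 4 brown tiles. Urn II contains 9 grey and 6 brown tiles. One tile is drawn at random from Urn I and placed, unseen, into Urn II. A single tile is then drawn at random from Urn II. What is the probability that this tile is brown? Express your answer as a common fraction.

Condition on how many of the transferred tiles are brown (from Urn I: 4 brown of 13; then Urn II has 16 total).
  0 brown: C(4,0)C(9,1)/C(13,1) = 9/13; then P = 6/16
  1 brown: C(4,1)C(9,0)/C(13,1) = 4/13; then P = 7/16
P(brown from Urn II) = 41/104 ≈ 0.3942.

41/104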